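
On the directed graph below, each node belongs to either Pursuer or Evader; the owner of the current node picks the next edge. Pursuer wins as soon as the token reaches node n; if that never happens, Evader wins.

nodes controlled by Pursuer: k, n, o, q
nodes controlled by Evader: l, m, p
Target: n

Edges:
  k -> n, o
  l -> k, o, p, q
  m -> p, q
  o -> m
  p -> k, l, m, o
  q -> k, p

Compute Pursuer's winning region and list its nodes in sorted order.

k, n, q

A0 = {n}
A1: add {k} — k (Pursuer) has k→n.
A2: add {q} — q (Pursuer) has q→k.
A3 = A2; e.g. l (Evader) can still go to o. Fixed point.
Pursuer's winning region = {k, n, q}.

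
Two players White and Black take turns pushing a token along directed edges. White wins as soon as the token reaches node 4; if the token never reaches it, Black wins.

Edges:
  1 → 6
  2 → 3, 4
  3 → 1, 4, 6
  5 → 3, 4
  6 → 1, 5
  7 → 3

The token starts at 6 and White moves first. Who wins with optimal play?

White

Track states (vertex, player-to-move).
A0 = {(4,White), (4,Black)}
A1: add {(2,White), (3,White), (5,White)}.
A2: add {(2,Black), (5,Black), (7,Black)}.
A3: add {(6,White)}.
(6,White) ∈ A3 ⇒ White forces the target.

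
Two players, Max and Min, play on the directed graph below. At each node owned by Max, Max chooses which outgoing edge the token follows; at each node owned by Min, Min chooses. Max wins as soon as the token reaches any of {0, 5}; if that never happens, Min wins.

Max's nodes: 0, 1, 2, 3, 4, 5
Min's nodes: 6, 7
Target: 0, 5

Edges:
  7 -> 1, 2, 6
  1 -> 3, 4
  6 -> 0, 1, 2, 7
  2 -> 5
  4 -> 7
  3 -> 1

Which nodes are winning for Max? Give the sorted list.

A0 = {0, 5}
A1: add {2} — 2 (Max) has 2→5.
A2 = A1; e.g. 1 (Max) has no edge into A1. Fixed point.
Max's winning region = {0, 2, 5}.

0, 2, 5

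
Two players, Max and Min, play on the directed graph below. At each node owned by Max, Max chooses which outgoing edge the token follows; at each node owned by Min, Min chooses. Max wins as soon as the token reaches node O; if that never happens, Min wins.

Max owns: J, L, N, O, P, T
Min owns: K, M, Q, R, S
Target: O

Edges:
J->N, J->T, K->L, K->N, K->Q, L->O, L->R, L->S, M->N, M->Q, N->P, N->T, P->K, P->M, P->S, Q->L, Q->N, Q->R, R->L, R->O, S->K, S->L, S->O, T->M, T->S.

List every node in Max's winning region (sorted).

L, O, R

A0 = {O}
A1: add {L} — L (Max) has L→O.
A2: add {R} — R (Min): all of {L, O} already in.
A3 = A2; e.g. J (Max) has no edge into A2. Fixed point.
Max's winning region = {L, O, R}.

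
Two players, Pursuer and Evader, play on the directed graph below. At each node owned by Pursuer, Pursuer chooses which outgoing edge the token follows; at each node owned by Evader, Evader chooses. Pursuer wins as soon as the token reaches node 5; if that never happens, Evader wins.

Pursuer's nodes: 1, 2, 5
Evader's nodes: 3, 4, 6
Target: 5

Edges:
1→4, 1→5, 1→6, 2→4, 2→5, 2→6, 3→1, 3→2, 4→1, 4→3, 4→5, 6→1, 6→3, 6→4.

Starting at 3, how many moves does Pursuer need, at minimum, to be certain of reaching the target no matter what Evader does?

2

A0 = {5}
A1: add {1, 2} — 1 (Pursuer) has 1→5; 2 (Pursuer) has 2→5.
A2: add {3} — 3 (Evader): all of {1, 2} already in.
3 enters the attractor at level 2, so Pursuer can force the target in 2 moves from there.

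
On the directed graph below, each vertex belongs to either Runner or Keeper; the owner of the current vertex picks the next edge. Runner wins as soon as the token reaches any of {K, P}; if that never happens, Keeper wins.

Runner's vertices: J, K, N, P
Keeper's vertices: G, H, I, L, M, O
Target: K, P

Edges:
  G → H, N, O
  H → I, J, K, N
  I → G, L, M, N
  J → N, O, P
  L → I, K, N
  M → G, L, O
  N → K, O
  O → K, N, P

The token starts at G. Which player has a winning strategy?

Keeper

A0 = {K, P}
A1: add {J, N} — J (Runner) has J→P; N (Runner) has N→K.
A2: add {O} — O (Keeper): all of {K, N, P} already in.
A3 = A2; e.g. G (Keeper) can still go to H. Fixed point.
G never enters the attractor, so Keeper can avoid the target forever.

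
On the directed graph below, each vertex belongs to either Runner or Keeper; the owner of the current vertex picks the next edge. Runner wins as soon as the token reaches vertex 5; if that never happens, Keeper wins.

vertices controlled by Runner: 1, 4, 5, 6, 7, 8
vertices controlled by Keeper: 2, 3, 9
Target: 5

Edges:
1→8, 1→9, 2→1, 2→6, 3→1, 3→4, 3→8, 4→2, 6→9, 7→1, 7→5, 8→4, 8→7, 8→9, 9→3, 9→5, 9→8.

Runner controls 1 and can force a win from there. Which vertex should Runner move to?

A0 = {5}
A1: add {7} — 7 (Runner) has 7→5.
A2: add {8} — 8 (Runner) has 8→7.
A3: add {1} — 1 (Runner) has 1→8.
A4 = A3; e.g. 2 (Keeper) can still go to 6. Fixed point.
From 1, successor 8 is in the attractor (rank 2); the other successor 9 is not.

8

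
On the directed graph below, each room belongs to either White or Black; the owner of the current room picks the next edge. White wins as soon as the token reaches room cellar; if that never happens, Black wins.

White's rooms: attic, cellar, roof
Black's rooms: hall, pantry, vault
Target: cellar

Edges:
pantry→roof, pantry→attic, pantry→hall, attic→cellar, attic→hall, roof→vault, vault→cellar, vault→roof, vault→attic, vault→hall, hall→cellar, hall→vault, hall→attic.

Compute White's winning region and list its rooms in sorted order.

attic, cellar

A0 = {cellar}
A1: add {attic} — attic (White) has attic→cellar.
A2 = A1; e.g. pantry (Black) can still go to roof. Fixed point.
White's winning region = {attic, cellar}.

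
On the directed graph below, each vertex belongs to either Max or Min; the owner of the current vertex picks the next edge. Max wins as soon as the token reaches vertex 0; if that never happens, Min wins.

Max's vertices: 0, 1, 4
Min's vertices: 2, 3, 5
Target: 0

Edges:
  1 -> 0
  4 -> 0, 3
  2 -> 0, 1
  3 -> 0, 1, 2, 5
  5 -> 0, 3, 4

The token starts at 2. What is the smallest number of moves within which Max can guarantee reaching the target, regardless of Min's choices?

2

A0 = {0}
A1: add {1, 4} — 1 (Max) has 1→0; 4 (Max) has 4→0.
A2: add {2} — 2 (Min): all of {0, 1} already in.
A3 = A2; e.g. 3 (Min) can still go to 5. Fixed point.
2 enters the attractor at level 2, so Max can force the target in 2 moves from there.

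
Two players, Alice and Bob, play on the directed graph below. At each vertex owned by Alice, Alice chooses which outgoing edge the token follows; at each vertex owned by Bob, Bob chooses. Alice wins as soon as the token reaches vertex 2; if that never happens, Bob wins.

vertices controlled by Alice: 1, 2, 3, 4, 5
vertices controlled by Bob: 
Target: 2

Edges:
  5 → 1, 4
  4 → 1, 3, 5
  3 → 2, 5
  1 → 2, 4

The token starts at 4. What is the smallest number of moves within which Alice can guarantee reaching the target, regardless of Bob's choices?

A0 = {2}
A1: add {1, 3} — 1 (Alice) has 1→2; 3 (Alice) has 3→2.
A2: add {4, 5} — 4 (Alice) has 4→1; 5 (Alice) has 5→1.
A2 = all vertices. Fixed point.
4 enters the attractor at level 2, so Alice can force the target in 2 moves from there.

2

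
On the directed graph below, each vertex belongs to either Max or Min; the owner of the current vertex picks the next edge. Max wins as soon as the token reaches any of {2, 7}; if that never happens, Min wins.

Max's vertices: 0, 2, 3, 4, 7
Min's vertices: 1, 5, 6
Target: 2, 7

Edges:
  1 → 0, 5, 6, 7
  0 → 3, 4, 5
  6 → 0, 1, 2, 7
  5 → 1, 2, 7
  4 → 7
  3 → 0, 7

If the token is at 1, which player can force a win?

Min

A0 = {2, 7}
A1: add {3, 4} — 3 (Max) has 3→7; 4 (Max) has 4→7.
A2: add {0} — 0 (Max) has 0→3.
A3 = A2; e.g. 1 (Min) can still go to 5. Fixed point.
1 never enters the attractor, so Min can avoid the target forever.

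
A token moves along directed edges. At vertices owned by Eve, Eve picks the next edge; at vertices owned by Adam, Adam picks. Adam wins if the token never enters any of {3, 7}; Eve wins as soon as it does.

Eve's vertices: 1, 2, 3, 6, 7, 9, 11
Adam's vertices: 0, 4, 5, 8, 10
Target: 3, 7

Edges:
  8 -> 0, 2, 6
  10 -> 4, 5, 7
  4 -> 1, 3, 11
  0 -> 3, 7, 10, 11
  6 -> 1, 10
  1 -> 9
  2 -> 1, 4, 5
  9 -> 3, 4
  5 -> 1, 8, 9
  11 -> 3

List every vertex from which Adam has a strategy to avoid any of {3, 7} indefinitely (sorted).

0, 5, 8, 10

A0 = {3, 7}
A1: add {9, 11} — 9 (Eve) has 9→3; 11 (Eve) has 11→3.
A2: add {1} — 1 (Eve) has 1→9.
A3: add {2, 4, 6} — 2 (Eve) has 2→1; 4 (Adam): all of {1, 3, 11} already in; 6 (Eve) has 6→1.
A4 = A3; e.g. 0 (Adam) can still go to 10. Fixed point.
Eve's attractor = {1, 2, 3, 4, 6, 7, 9, 11}; Adam avoids the target exactly from the complement.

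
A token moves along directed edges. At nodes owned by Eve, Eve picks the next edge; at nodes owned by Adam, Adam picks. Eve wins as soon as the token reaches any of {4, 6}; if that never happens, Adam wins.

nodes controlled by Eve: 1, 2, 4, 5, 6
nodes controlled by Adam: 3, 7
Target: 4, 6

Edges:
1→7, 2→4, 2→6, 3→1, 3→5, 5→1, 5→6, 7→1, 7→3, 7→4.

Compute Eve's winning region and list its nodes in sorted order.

A0 = {4, 6}
A1: add {2, 5} — 2 (Eve) has 2→4; 5 (Eve) has 5→6.
A2 = A1; e.g. 1 (Eve) has no edge into A1. Fixed point.
Eve's winning region = {2, 4, 5, 6}.

2, 4, 5, 6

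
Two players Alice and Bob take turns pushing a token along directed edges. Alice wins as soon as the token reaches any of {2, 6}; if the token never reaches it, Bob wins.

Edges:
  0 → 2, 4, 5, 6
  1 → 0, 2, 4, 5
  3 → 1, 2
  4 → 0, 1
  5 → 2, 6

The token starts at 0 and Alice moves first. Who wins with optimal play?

Alice

Track states (vertex, player-to-move).
A0 = {(2,Alice), (2,Bob), (6,Alice), (6,Bob)}
A1: add {(0,Alice), (1,Alice), (3,Alice), (5,Alice), (5,Bob)}.
(0,Alice) ∈ A1 ⇒ Alice forces the target.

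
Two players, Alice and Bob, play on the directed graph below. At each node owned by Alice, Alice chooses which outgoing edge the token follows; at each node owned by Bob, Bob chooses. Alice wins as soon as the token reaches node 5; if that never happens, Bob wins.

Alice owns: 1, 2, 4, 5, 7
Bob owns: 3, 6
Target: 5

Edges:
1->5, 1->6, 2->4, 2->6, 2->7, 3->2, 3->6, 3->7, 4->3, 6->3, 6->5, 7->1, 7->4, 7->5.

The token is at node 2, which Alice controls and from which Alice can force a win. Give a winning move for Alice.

7

A0 = {5}
A1: add {1, 7} — 1 (Alice) has 1→5; 7 (Alice) has 7→5.
A2: add {2} — 2 (Alice) has 2→7.
A3 = A2; e.g. 3 (Bob) can still go to 6. Fixed point.
From 2, successor 7 is in the attractor (rank 1); the other successors 4, 6 are not.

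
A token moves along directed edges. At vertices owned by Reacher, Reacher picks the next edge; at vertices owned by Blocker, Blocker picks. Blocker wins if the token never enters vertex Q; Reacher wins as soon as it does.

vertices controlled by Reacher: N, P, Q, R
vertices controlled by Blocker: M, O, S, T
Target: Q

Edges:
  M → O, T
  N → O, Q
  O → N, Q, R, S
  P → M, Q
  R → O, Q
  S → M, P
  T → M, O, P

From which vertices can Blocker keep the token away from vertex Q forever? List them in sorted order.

M, O, S, T

A0 = {Q}
A1: add {N, P, R} — N (Reacher) has N→Q; P (Reacher) has P→Q; R (Reacher) has R→Q.
A2 = A1; e.g. M (Blocker) can still go to O. Fixed point.
Reacher's attractor = {N, P, Q, R}; Blocker avoids the target exactly from the complement.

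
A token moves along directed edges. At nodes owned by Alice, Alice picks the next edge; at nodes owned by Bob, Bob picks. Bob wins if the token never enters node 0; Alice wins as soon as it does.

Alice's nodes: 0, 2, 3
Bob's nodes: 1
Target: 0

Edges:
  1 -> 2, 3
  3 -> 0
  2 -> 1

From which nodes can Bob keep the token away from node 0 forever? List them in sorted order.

1, 2

A0 = {0}
A1: add {3} — 3 (Alice) has 3→0.
A2 = A1; e.g. 1 (Bob) can still go to 2. Fixed point.
Alice's attractor = {0, 3}; Bob avoids the target exactly from the complement.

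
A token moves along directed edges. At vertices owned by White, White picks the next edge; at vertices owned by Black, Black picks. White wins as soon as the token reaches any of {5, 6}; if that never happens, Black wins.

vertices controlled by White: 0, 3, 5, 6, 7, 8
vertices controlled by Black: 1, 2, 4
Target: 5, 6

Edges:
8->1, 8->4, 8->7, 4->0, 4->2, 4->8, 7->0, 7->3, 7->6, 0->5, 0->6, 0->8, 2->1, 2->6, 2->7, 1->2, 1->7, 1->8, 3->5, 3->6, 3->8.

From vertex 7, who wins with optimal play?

A0 = {5, 6}
A1: add {0, 3, 7} — 0 (White) has 0→5; 3 (White) has 3→5; 7 (White) has 7→6.
7 ∈ A1, so White can force the target.

White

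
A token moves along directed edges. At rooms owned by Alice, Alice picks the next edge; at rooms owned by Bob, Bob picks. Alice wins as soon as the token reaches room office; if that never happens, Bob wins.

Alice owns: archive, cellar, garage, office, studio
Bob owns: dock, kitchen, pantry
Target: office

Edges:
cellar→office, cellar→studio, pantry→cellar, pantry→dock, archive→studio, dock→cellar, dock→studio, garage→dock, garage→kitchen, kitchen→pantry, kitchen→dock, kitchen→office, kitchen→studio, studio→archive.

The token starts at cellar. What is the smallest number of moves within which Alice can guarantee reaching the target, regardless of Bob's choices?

A0 = {office}
A1: add {cellar} — cellar (Alice) has cellar→office.
A2 = A1; e.g. pantry (Bob) can still go to dock. Fixed point.
cellar enters the attractor at level 1, so Alice can force the target in 1 move from there.

1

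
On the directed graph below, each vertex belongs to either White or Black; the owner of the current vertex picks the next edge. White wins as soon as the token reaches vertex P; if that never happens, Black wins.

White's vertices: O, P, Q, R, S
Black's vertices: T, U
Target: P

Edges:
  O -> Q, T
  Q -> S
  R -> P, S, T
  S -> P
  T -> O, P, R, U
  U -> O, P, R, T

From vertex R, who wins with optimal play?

A0 = {P}
A1: add {R, S} — R (White) has R→P; S (White) has S→P.
R ∈ A1, so White can force the target.

White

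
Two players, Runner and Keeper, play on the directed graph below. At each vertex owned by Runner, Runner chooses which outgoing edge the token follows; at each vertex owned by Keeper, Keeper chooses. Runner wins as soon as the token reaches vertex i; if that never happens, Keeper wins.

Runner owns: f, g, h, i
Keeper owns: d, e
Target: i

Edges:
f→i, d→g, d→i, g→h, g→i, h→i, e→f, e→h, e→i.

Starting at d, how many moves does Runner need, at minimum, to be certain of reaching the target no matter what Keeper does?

2

A0 = {i}
A1: add {f, g, h} — f (Runner) has f→i; g (Runner) has g→i; h (Runner) has h→i.
A2: add {d, e} — d (Keeper): all of {g, i} already in; e (Keeper): all of {f, h, i} already in.
A2 = all vertices. Fixed point.
d enters the attractor at level 2, so Runner can force the target in 2 moves from there.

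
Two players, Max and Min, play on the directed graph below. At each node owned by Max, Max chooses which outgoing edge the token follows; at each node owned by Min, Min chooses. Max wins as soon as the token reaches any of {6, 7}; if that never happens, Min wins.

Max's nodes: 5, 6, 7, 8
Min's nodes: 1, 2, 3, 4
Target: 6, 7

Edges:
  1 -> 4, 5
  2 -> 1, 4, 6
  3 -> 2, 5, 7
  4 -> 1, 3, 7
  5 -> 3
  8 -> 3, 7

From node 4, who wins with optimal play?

Min

A0 = {6, 7}
A1: add {8} — 8 (Max) has 8→7.
A2 = A1; e.g. 1 (Min) can still go to 4. Fixed point.
4 never enters the attractor, so Min can avoid the target forever.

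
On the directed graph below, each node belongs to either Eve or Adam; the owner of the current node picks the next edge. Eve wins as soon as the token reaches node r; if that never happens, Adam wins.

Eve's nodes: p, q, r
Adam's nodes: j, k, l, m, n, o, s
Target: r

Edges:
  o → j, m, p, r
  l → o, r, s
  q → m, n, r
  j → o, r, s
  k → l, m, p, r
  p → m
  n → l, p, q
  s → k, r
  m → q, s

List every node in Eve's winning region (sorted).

q, r

A0 = {r}
A1: add {q} — q (Eve) has q→r.
A2 = A1; e.g. j (Adam) can still go to o. Fixed point.
Eve's winning region = {q, r}.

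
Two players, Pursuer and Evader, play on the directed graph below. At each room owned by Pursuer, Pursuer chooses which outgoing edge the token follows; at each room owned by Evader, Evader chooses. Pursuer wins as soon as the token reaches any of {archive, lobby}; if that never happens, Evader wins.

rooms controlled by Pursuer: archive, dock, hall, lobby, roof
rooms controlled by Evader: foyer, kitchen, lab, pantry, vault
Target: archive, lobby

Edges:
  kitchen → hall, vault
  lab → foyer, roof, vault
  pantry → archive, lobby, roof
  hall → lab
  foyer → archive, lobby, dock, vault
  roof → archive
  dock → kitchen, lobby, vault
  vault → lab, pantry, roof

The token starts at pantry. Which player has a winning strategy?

Pursuer

A0 = {archive, lobby}
A1: add {dock, roof} — roof (Pursuer) has roof→archive; dock (Pursuer) has dock→lobby.
A2: add {pantry} — pantry (Evader): all of {archive, lobby, roof} already in.
A3 = A2; e.g. kitchen (Evader) can still go to hall. Fixed point.
pantry ∈ A2, so Pursuer can force the target.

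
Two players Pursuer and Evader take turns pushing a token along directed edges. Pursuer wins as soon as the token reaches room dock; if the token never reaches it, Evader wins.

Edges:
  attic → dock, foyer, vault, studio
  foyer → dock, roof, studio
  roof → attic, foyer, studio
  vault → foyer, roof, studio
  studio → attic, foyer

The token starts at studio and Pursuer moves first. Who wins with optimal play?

Evader

Track states (vertex, player-to-move).
A0 = {(dock,Pursuer), (dock,Evader)}
A1: add {(attic,Pursuer), (foyer,Pursuer)}.
A2: add {(studio,Evader)}.
A3: add {(roof,Pursuer), (vault,Pursuer)}.
A4 = A3; e.g. (attic,Evader) stays out. (studio,Pursuer) never enters ⇒ Evader avoids the target.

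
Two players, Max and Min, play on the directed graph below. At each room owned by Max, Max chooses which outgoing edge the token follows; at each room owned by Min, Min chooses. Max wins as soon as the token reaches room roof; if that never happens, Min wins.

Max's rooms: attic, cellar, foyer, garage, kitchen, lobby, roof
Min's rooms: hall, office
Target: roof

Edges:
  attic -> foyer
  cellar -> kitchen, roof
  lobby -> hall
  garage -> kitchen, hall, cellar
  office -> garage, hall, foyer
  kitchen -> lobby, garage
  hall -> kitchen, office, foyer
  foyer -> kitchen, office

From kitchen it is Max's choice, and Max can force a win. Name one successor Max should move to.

garage

A0 = {roof}
A1: add {cellar} — cellar (Max) has cellar→roof.
A2: add {garage} — garage (Max) has garage→cellar.
A3: add {kitchen} — kitchen (Max) has kitchen→garage.
A4: add {foyer} — foyer (Max) has foyer→kitchen.
A5: add {attic} — attic (Max) has attic→foyer.
A6 = A5; e.g. lobby (Max) has no edge into A5. Fixed point.
From kitchen, successor garage is in the attractor (rank 2); the other successor lobby is not.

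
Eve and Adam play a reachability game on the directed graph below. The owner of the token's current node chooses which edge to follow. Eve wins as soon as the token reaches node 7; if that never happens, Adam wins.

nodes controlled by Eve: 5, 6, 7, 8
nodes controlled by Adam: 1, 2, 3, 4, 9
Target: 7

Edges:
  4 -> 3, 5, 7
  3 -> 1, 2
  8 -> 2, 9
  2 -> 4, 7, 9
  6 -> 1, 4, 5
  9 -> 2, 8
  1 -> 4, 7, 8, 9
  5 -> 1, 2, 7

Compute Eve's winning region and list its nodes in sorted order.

A0 = {7}
A1: add {5} — 5 (Eve) has 5→7.
A2: add {6} — 6 (Eve) has 6→5.
A3 = A2; e.g. 1 (Adam) can still go to 4. Fixed point.
Eve's winning region = {5, 6, 7}.

5, 6, 7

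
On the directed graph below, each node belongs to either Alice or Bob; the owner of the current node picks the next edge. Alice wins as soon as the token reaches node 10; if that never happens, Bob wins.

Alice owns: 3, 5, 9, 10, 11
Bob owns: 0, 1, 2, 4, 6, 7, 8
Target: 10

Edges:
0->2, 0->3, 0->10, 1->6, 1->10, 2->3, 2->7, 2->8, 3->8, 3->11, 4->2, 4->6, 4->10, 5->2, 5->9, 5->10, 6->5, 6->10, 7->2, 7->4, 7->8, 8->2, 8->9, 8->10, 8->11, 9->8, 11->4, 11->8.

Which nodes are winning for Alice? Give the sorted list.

A0 = {10}
A1: add {5} — 5 (Alice) has 5→10.
A2: add {6} — 6 (Bob): all of {5, 10} already in.
A3: add {1} — 1 (Bob): all of {6, 10} already in.
A4 = A3; e.g. 0 (Bob) can still go to 2. Fixed point.
Alice's winning region = {1, 5, 6, 10}.

1, 5, 6, 10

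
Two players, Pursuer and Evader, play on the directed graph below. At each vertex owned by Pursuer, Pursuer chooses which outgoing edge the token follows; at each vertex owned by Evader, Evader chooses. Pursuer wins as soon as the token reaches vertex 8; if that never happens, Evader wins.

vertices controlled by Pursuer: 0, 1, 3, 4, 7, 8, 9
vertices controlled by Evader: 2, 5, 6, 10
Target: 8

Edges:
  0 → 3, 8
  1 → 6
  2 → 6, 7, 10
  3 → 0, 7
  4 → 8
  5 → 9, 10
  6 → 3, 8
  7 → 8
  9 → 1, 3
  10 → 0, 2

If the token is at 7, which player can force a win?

A0 = {8}
A1: add {0, 4, 7} — 0 (Pursuer) has 0→8; 4 (Pursuer) has 4→8; 7 (Pursuer) has 7→8.
7 ∈ A1, so Pursuer can force the target.

Pursuer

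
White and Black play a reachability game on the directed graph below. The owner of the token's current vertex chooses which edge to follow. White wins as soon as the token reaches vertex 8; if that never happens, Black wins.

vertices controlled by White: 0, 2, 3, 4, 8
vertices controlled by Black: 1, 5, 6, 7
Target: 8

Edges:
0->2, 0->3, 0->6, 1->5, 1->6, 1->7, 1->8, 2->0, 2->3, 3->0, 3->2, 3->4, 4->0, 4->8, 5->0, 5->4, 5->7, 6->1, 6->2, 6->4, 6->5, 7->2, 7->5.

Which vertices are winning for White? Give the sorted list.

0, 2, 3, 4, 8

A0 = {8}
A1: add {4} — 4 (White) has 4→8.
A2: add {3} — 3 (White) has 3→4.
A3: add {0, 2} — 0 (White) has 0→3; 2 (White) has 2→3.
A4 = A3; e.g. 1 (Black) can still go to 5. Fixed point.
White's winning region = {0, 2, 3, 4, 8}.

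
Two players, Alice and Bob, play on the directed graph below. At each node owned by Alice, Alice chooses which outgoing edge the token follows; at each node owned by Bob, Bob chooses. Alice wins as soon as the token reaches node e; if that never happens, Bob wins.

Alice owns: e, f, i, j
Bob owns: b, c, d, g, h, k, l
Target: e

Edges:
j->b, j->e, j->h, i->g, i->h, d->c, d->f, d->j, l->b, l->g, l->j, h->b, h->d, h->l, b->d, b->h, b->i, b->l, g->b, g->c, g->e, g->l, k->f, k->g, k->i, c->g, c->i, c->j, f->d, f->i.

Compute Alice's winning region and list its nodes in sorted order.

A0 = {e}
A1: add {j} — j (Alice) has j→e.
A2 = A1; e.g. b (Bob) can still go to d. Fixed point.
Alice's winning region = {e, j}.

e, j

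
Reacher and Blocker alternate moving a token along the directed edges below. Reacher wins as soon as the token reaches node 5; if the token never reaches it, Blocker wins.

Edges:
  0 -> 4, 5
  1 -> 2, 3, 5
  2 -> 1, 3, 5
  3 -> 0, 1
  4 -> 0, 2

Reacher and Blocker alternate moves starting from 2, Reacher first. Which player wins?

Reacher

Track states (vertex, player-to-move).
A0 = {(5,Reacher), (5,Blocker)}
A1: add {(0,Reacher), (1,Reacher), (2,Reacher)}.
(2,Reacher) ∈ A1 ⇒ Reacher forces the target.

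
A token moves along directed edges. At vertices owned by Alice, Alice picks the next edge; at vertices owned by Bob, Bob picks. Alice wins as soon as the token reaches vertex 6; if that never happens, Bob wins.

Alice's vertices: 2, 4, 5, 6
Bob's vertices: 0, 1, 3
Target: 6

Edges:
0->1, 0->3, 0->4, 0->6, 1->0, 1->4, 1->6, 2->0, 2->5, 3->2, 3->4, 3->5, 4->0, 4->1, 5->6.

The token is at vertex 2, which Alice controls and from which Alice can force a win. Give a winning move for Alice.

A0 = {6}
A1: add {5} — 5 (Alice) has 5→6.
A2: add {2} — 2 (Alice) has 2→5.
A3 = A2; e.g. 0 (Bob) can still go to 1. Fixed point.
From 2, successor 5 is in the attractor (rank 1); the other successor 0 is not.

5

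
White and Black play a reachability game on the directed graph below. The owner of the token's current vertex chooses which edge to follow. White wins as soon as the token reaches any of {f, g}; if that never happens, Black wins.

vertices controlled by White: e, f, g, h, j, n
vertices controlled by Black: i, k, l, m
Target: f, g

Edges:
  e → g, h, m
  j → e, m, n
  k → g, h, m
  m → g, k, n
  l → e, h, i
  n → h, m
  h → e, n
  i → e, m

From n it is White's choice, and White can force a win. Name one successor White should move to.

h

A0 = {f, g}
A1: add {e} — e (White) has e→g.
A2: add {h, j} — h (White) has h→e; j (White) has j→e.
A3: add {n} — n (White) has n→h.
A4 = A3; e.g. i (Black) can still go to m. Fixed point.
From n, successor h is in the attractor (rank 2); the other successor m is not.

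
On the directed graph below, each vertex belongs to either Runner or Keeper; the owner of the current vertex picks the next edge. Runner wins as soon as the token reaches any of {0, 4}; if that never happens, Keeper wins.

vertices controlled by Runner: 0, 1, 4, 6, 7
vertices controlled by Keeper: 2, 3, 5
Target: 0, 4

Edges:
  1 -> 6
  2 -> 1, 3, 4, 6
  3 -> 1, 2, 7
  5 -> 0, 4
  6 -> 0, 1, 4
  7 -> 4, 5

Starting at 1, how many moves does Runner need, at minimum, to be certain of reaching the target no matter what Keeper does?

2

A0 = {0, 4}
A1: add {5, 6, 7} — 5 (Keeper): all of {0, 4} already in; 6 (Runner) has 6→0; 7 (Runner) has 7→4.
A2: add {1} — 1 (Runner) has 1→6.
A3 = A2; e.g. 2 (Keeper) can still go to 3. Fixed point.
1 enters the attractor at level 2, so Runner can force the target in 2 moves from there.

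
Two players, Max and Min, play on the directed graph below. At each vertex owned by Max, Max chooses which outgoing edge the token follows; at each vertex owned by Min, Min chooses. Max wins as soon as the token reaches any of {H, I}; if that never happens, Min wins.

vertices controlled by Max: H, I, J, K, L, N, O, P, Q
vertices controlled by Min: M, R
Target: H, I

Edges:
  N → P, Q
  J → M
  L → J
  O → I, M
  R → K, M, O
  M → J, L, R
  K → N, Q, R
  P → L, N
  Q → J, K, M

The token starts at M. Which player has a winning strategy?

Min

A0 = {H, I}
A1: add {O} — O (Max) has O→I.
A2 = A1; e.g. J (Max) has no edge into A1. Fixed point.
M never enters the attractor, so Min can avoid the target forever.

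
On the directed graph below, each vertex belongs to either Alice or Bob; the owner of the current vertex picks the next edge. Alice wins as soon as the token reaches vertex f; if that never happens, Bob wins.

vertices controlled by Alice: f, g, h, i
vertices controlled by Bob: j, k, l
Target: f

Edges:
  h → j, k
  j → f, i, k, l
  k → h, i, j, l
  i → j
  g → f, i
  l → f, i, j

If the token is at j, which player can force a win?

Bob

A0 = {f}
A1: add {g} — g (Alice) has g→f.
A2 = A1; e.g. h (Alice) has no edge into A1. Fixed point.
j never enters the attractor, so Bob can avoid the target forever.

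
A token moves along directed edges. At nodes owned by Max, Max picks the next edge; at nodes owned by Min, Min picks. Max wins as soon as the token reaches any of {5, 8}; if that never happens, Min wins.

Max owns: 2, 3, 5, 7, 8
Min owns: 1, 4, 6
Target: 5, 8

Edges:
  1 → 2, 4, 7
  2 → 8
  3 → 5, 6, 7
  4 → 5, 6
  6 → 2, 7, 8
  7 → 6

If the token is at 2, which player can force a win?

Max

A0 = {5, 8}
A1: add {2, 3} — 2 (Max) has 2→8; 3 (Max) has 3→5.
A2 = A1; e.g. 1 (Min) can still go to 4. Fixed point.
2 ∈ A1, so Max can force the target.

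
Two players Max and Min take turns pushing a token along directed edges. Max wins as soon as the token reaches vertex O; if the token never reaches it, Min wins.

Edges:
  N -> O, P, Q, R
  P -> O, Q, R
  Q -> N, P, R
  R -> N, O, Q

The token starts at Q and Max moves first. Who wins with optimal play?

Min

Track states (vertex, player-to-move).
A0 = {(O,Max), (O,Min)}
A1: add {(N,Max), (P,Max), (R,Max)}.
A2: add {(Q,Min)}.
A3 = A2; e.g. (N,Min) stays out. (Q,Max) never enters ⇒ Min avoids the target.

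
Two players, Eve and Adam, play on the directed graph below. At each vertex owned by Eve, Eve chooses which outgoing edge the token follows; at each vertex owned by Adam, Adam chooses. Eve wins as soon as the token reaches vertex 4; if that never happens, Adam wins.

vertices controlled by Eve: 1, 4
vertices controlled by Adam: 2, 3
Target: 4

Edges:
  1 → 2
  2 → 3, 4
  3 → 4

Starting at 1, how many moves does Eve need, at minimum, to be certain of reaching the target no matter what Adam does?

3

A0 = {4}
A1: add {3} — 3 (Adam): all of {4} already in.
A2: add {2} — 2 (Adam): all of {3, 4} already in.
A3: add {1} — 1 (Eve) has 1→2.
A3 = all vertices. Fixed point.
1 enters the attractor at level 3, so Eve can force the target in 3 moves from there.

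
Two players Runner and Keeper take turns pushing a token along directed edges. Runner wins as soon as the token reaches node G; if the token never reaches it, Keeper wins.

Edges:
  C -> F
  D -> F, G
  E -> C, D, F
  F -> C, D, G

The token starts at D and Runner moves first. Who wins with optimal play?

Runner

Track states (vertex, player-to-move).
A0 = {(G,Runner), (G,Keeper)}
A1: add {(D,Runner), (F,Runner)}.
(D,Runner) ∈ A1 ⇒ Runner forces the target.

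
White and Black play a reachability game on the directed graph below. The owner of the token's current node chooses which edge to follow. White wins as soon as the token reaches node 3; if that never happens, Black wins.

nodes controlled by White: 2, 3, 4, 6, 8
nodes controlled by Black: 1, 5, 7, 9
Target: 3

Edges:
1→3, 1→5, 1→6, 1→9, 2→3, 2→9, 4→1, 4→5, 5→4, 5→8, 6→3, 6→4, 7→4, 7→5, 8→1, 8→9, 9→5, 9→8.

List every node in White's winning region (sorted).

A0 = {3}
A1: add {2, 6} — 2 (White) has 2→3; 6 (White) has 6→3.
A2 = A1; e.g. 1 (Black) can still go to 5. Fixed point.
White's winning region = {2, 3, 6}.

2, 3, 6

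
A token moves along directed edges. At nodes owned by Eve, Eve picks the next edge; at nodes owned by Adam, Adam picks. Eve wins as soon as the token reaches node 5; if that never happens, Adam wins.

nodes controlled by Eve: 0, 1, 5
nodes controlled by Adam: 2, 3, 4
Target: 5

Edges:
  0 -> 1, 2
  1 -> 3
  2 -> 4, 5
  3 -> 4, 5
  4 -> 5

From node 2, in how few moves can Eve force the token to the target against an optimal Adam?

A0 = {5}
A1: add {4} — 4 (Adam): all of {5} already in.
A2: add {2, 3} — 2 (Adam): all of {4, 5} already in; 3 (Adam): all of {4, 5} already in.
2 enters the attractor at level 2, so Eve can force the target in 2 moves from there.

2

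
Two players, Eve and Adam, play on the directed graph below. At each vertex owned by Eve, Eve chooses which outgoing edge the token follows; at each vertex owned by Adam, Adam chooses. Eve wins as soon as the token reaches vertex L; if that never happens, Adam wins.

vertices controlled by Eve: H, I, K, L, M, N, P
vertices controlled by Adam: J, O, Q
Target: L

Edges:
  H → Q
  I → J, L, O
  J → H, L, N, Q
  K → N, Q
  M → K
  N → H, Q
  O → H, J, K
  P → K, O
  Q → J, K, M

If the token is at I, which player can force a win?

A0 = {L}
A1: add {I} — I (Eve) has I→L.
A2 = A1; e.g. H (Eve) has no edge into A1. Fixed point.
I ∈ A1, so Eve can force the target.

Eve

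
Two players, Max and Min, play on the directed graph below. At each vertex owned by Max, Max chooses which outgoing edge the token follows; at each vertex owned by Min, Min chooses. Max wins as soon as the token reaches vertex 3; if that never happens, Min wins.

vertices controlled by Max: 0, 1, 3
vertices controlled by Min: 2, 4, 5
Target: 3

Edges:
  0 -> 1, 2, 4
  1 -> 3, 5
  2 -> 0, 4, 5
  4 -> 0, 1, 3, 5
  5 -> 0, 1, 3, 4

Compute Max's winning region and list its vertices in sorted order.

0, 1, 3

A0 = {3}
A1: add {1} — 1 (Max) has 1→3.
A2: add {0} — 0 (Max) has 0→1.
A3 = A2; e.g. 2 (Min) can still go to 4. Fixed point.
Max's winning region = {0, 1, 3}.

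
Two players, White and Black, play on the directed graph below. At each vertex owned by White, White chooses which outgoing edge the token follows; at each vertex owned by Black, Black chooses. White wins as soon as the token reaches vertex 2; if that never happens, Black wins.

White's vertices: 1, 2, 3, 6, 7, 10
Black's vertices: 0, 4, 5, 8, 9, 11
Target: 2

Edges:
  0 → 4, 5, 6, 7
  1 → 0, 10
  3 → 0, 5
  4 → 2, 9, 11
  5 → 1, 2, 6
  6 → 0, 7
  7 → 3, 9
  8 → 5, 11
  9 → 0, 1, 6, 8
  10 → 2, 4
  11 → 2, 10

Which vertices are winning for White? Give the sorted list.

1, 2, 10, 11

A0 = {2}
A1: add {10} — 10 (White) has 10→2.
A2: add {1, 11} — 1 (White) has 1→10; 11 (Black): all of {2, 10} already in.
A3 = A2; e.g. 0 (Black) can still go to 4. Fixed point.
White's winning region = {1, 2, 10, 11}.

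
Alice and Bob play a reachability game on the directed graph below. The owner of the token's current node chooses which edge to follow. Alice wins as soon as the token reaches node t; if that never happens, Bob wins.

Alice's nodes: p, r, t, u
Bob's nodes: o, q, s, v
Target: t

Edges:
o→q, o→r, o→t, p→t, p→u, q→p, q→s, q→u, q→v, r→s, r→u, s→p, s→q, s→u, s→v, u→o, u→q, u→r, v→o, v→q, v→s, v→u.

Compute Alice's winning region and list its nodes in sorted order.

A0 = {t}
A1: add {p} — p (Alice) has p→t.
A2 = A1; e.g. o (Bob) can still go to q. Fixed point.
Alice's winning region = {p, t}.

p, t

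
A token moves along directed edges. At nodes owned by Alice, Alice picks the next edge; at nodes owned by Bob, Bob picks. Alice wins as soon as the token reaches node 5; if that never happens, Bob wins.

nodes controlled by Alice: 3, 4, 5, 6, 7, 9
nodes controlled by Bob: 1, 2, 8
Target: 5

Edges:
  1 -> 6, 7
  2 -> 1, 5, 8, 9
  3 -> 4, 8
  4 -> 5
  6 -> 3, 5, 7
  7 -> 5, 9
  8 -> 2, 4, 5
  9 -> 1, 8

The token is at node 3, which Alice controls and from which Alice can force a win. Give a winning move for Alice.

4

A0 = {5}
A1: add {4, 6, 7} — 4 (Alice) has 4→5; 6 (Alice) has 6→5; 7 (Alice) has 7→5.
A2: add {1, 3} — 1 (Bob): all of {6, 7} already in; 3 (Alice) has 3→4.
A3: add {9} — 9 (Alice) has 9→1.
A4 = A3; e.g. 2 (Bob) can still go to 8. Fixed point.
From 3, successor 4 is in the attractor (rank 1); the other successor 8 is not.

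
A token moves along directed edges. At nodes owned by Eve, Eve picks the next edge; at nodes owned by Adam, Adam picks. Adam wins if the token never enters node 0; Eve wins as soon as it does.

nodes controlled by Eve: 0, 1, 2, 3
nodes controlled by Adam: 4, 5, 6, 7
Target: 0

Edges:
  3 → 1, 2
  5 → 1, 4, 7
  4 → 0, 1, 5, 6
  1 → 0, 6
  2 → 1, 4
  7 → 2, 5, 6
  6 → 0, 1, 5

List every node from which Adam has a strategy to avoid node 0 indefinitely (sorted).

A0 = {0}
A1: add {1} — 1 (Eve) has 1→0.
A2: add {2, 3} — 2 (Eve) has 2→1; 3 (Eve) has 3→1.
A3 = A2; e.g. 4 (Adam) can still go to 5. Fixed point.
Eve's attractor = {0, 1, 2, 3}; Adam avoids the target exactly from the complement.

4, 5, 6, 7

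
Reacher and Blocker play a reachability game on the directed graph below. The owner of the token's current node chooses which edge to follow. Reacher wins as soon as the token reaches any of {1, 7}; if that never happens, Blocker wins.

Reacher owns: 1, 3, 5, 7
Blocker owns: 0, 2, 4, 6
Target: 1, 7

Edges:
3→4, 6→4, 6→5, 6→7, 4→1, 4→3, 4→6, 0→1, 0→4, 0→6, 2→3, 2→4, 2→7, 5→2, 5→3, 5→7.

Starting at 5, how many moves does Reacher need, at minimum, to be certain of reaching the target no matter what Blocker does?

A0 = {1, 7}
A1: add {5} — 5 (Reacher) has 5→7.
A2 = A1; e.g. 0 (Blocker) can still go to 4. Fixed point.
5 enters the attractor at level 1, so Reacher can force the target in 1 move from there.

1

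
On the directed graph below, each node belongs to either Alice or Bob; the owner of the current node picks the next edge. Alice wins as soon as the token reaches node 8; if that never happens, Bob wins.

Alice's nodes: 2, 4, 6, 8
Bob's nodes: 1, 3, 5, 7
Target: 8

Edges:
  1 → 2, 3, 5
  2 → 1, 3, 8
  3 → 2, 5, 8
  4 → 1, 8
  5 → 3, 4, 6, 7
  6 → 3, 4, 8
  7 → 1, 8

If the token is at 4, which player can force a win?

A0 = {8}
A1: add {2, 4, 6} — 2 (Alice) has 2→8; 4 (Alice) has 4→8; 6 (Alice) has 6→8.
A2 = A1; e.g. 1 (Bob) can still go to 3. Fixed point.
4 ∈ A1, so Alice can force the target.

Alice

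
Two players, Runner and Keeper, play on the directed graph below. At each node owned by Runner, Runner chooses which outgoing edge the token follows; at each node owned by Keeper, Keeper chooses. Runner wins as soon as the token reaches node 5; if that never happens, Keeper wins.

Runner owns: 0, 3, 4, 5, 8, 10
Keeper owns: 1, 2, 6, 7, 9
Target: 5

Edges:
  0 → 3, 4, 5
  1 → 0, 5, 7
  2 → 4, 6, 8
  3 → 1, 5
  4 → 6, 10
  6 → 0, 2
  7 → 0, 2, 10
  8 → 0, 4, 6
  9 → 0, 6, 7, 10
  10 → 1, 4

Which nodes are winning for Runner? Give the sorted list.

A0 = {5}
A1: add {0, 3} — 0 (Runner) has 0→5; 3 (Runner) has 3→5.
A2: add {8} — 8 (Runner) has 8→0.
A3 = A2; e.g. 1 (Keeper) can still go to 7. Fixed point.
Runner's winning region = {0, 3, 5, 8}.

0, 3, 5, 8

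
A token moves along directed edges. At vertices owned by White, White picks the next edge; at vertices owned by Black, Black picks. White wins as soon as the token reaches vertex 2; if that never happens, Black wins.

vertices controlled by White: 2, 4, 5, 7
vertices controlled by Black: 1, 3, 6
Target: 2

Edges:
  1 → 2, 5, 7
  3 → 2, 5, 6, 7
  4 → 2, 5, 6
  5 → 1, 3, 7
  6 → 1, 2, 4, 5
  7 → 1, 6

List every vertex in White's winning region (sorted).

2, 4

A0 = {2}
A1: add {4} — 4 (White) has 4→2.
A2 = A1; e.g. 1 (Black) can still go to 5. Fixed point.
White's winning region = {2, 4}.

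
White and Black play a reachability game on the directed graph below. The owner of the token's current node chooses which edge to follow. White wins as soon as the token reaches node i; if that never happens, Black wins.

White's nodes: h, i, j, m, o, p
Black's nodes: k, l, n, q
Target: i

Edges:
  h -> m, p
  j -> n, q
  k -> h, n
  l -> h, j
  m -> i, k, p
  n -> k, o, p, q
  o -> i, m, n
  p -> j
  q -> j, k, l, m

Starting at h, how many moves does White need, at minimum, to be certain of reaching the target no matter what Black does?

A0 = {i}
A1: add {m, o} — m (White) has m→i; o (White) has o→i.
A2: add {h} — h (White) has h→m.
A3 = A2; e.g. j (White) has no edge into A2. Fixed point.
h enters the attractor at level 2, so White can force the target in 2 moves from there.

2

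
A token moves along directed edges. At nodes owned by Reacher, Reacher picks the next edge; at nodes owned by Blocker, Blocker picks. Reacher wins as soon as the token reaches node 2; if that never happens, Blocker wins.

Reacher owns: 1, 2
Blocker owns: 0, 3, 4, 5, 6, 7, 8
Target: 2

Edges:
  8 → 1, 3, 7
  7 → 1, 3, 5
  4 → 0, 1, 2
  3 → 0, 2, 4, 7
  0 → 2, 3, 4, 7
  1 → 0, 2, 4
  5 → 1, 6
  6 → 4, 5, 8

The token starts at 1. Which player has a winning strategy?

Reacher

A0 = {2}
A1: add {1} — 1 (Reacher) has 1→2.
A2 = A1; e.g. 0 (Blocker) can still go to 3. Fixed point.
1 ∈ A1, so Reacher can force the target.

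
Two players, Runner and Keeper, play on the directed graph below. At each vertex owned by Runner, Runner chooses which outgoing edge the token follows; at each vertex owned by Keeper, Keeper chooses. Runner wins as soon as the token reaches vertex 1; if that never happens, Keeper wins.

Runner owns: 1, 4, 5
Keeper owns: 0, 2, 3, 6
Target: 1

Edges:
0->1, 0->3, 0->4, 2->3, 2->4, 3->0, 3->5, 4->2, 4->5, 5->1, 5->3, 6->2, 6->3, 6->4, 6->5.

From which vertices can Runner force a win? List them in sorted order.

A0 = {1}
A1: add {5} — 5 (Runner) has 5→1.
A2: add {4} — 4 (Runner) has 4→5.
A3 = A2; e.g. 0 (Keeper) can still go to 3. Fixed point.
Runner's winning region = {1, 4, 5}.

1, 4, 5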